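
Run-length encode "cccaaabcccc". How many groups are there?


Input: cccaaabcccc
Scanning for consecutive runs:
  Group 1: 'c' x 3 (positions 0-2)
  Group 2: 'a' x 3 (positions 3-5)
  Group 3: 'b' x 1 (positions 6-6)
  Group 4: 'c' x 4 (positions 7-10)
Total groups: 4

4


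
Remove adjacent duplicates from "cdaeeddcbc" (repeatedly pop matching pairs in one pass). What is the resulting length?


Input: cdaeeddcbc
Stack-based adjacent duplicate removal:
  Read 'c': push. Stack: c
  Read 'd': push. Stack: cd
  Read 'a': push. Stack: cda
  Read 'e': push. Stack: cdae
  Read 'e': matches stack top 'e' => pop. Stack: cda
  Read 'd': push. Stack: cdad
  Read 'd': matches stack top 'd' => pop. Stack: cda
  Read 'c': push. Stack: cdac
  Read 'b': push. Stack: cdacb
  Read 'c': push. Stack: cdacbc
Final stack: "cdacbc" (length 6)

6


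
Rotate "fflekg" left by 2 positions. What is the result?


Input: "fflekg", rotate left by 2
First 2 characters: "ff"
Remaining characters: "lekg"
Concatenate remaining + first: "lekg" + "ff" = "lekgff"

lekgff


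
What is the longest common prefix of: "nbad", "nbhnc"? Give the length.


Words: nbad, nbhnc
  Position 0: all 'n' => match
  Position 1: all 'b' => match
  Position 2: ('a', 'h') => mismatch, stop
LCP = "nb" (length 2)

2


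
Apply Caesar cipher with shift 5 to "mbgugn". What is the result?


Caesar cipher: shift "mbgugn" by 5
  'm' (pos 12) + 5 = pos 17 = 'r'
  'b' (pos 1) + 5 = pos 6 = 'g'
  'g' (pos 6) + 5 = pos 11 = 'l'
  'u' (pos 20) + 5 = pos 25 = 'z'
  'g' (pos 6) + 5 = pos 11 = 'l'
  'n' (pos 13) + 5 = pos 18 = 's'
Result: rglzls

rglzls


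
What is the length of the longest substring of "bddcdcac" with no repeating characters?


Input: "bddcdcac"
Sliding window (track last position of each char):
  Position 0 ('b'): window [0,0] length 1 -- new best
  Position 1 ('d'): window [0,1] length 2 -- new best
  Position 2 ('d'): repeat (last at 1), move window start to 2
  Position 2 ('d'): window [2,2] length 1
  Position 3 ('c'): window [2,3] length 2
  Position 4 ('d'): repeat (last at 2), move window start to 3
  Position 4 ('d'): window [3,4] length 2
  Position 5 ('c'): repeat (last at 3), move window start to 4
  Position 5 ('c'): window [4,5] length 2
  Position 6 ('a'): window [4,6] length 3 -- new best
  Position 7 ('c'): repeat (last at 5), move window start to 6
  Position 7 ('c'): window [6,7] length 2
Longest substring with no repeats: "dca" with length 3

3


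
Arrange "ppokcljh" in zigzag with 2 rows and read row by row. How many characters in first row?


Zigzag "ppokcljh" into 2 rows:
Placing characters:
  'p' => row 0
  'p' => row 1
  'o' => row 0
  'k' => row 1
  'c' => row 0
  'l' => row 1
  'j' => row 0
  'h' => row 1
Rows:
  Row 0: "pocj"
  Row 1: "pklh"
First row length: 4

4


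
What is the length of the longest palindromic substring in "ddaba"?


Input: "ddaba"
Checking substrings for palindromes:
  [2:5] "aba" (len 3) => palindrome
  [0:2] "dd" (len 2) => palindrome
Longest palindromic substring: "aba" with length 3

3


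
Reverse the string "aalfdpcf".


Input: aalfdpcf
Reading characters right to left:
  Position 7: 'f'
  Position 6: 'c'
  Position 5: 'p'
  Position 4: 'd'
  Position 3: 'f'
  Position 2: 'l'
  Position 1: 'a'
  Position 0: 'a'
Reversed: fcpdflaa

fcpdflaa


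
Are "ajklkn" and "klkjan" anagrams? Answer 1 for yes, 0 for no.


Strings: "ajklkn", "klkjan"
Sorted first:  ajkkln
Sorted second: ajkkln
Sorted forms match => anagrams

1


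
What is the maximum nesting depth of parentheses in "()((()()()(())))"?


Input: "()((()()()(())))"
Tracking depth:
  Position 0 '(': depth becomes 1
  Position 1 ')': depth becomes 0
  Position 2 '(': depth becomes 1
  Position 3 '(': depth becomes 2
  Position 4 '(': depth becomes 3
  Position 5 ')': depth becomes 2
  Position 6 '(': depth becomes 3
  Position 7 ')': depth becomes 2
  Position 8 '(': depth becomes 3
  Position 9 ')': depth becomes 2
  Position 10 '(': depth becomes 3
  Position 11 '(': depth becomes 4
  Position 12 ')': depth becomes 3
  Position 13 ')': depth becomes 2
  Position 14 ')': depth becomes 1
  Position 15 ')': depth becomes 0
Maximum depth reached: 4

4


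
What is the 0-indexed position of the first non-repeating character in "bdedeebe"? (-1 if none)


Input: bdedeebe
Character frequencies:
  'b': 2
  'd': 2
  'e': 4
Scanning left to right for freq == 1:
  Position 0 ('b'): freq=2, skip
  Position 1 ('d'): freq=2, skip
  Position 2 ('e'): freq=4, skip
  Position 3 ('d'): freq=2, skip
  Position 4 ('e'): freq=4, skip
  Position 5 ('e'): freq=4, skip
  Position 6 ('b'): freq=2, skip
  Position 7 ('e'): freq=4, skip
  No unique character found => answer = -1

-1


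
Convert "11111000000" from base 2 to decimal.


Input: "11111000000" in base 2
Positional expansion:
  Digit '1' (value 1) x 2^10 = 1024
  Digit '1' (value 1) x 2^9 = 512
  Digit '1' (value 1) x 2^8 = 256
  Digit '1' (value 1) x 2^7 = 128
  Digit '1' (value 1) x 2^6 = 64
  Digit '0' (value 0) x 2^5 = 0
  Digit '0' (value 0) x 2^4 = 0
  Digit '0' (value 0) x 2^3 = 0
  Digit '0' (value 0) x 2^2 = 0
  Digit '0' (value 0) x 2^1 = 0
  Digit '0' (value 0) x 2^0 = 0
Sum = 1984

1984


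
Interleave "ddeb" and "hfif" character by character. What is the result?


Interleaving "ddeb" and "hfif":
  Position 0: 'd' from first, 'h' from second => "dh"
  Position 1: 'd' from first, 'f' from second => "df"
  Position 2: 'e' from first, 'i' from second => "ei"
  Position 3: 'b' from first, 'f' from second => "bf"
Result: dhdfeibf

dhdfeibf


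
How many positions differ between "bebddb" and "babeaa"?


Comparing "bebddb" and "babeaa" position by position:
  Position 0: 'b' vs 'b' => same
  Position 1: 'e' vs 'a' => DIFFER
  Position 2: 'b' vs 'b' => same
  Position 3: 'd' vs 'e' => DIFFER
  Position 4: 'd' vs 'a' => DIFFER
  Position 5: 'b' vs 'a' => DIFFER
Positions that differ: 4

4


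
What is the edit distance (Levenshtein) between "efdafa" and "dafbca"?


Computing edit distance: "efdafa" -> "dafbca"
DP table:
           d    a    f    b    c    a
      0    1    2    3    4    5    6
  e   1    1    2    3    4    5    6
  f   2    2    2    2    3    4    5
  d   3    2    3    3    3    4    5
  a   4    3    2    3    4    4    4
  f   5    4    3    2    3    4    5
  a   6    5    4    3    3    4    4
Edit distance = dp[6][6] = 4

4


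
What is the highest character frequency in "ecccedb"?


Input: ecccedb
Character counts:
  'b': 1
  'c': 3
  'd': 1
  'e': 2
Maximum frequency: 3

3


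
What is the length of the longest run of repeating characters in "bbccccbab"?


Input: "bbccccbab"
Scanning for longest run:
  Position 1 ('b'): continues run of 'b', length=2
  Position 2 ('c'): new char, reset run to 1
  Position 3 ('c'): continues run of 'c', length=2
  Position 4 ('c'): continues run of 'c', length=3
  Position 5 ('c'): continues run of 'c', length=4
  Position 6 ('b'): new char, reset run to 1
  Position 7 ('a'): new char, reset run to 1
  Position 8 ('b'): new char, reset run to 1
Longest run: 'c' with length 4

4


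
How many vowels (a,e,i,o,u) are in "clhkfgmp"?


Input: clhkfgmp
Checking each character:
  'c' at position 0: consonant
  'l' at position 1: consonant
  'h' at position 2: consonant
  'k' at position 3: consonant
  'f' at position 4: consonant
  'g' at position 5: consonant
  'm' at position 6: consonant
  'p' at position 7: consonant
Total vowels: 0

0


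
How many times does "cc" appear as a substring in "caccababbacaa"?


Searching for "cc" in "caccababbacaa"
Scanning each position:
  Position 0: "ca" => no
  Position 1: "ac" => no
  Position 2: "cc" => MATCH
  Position 3: "ca" => no
  Position 4: "ab" => no
  Position 5: "ba" => no
  Position 6: "ab" => no
  Position 7: "bb" => no
  Position 8: "ba" => no
  Position 9: "ac" => no
  Position 10: "ca" => no
  Position 11: "aa" => no
Total occurrences: 1

1


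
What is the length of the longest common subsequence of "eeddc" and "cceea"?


LCS of "eeddc" and "cceea"
DP table:
           c    c    e    e    a
      0    0    0    0    0    0
  e   0    0    0    1    1    1
  e   0    0    0    1    2    2
  d   0    0    0    1    2    2
  d   0    0    0    1    2    2
  c   0    1    1    1    2    2
LCS length = dp[5][5] = 2

2


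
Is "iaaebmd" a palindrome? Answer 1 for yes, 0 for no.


Input: iaaebmd
Reversed: dmbeaai
  Compare pos 0 ('i') with pos 6 ('d'): MISMATCH
  Compare pos 1 ('a') with pos 5 ('m'): MISMATCH
  Compare pos 2 ('a') with pos 4 ('b'): MISMATCH
Result: not a palindrome

0


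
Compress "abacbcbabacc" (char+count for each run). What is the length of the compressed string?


Input: abacbcbabacc
Runs:
  'a' x 1 => "a1"
  'b' x 1 => "b1"
  'a' x 1 => "a1"
  'c' x 1 => "c1"
  'b' x 1 => "b1"
  'c' x 1 => "c1"
  'b' x 1 => "b1"
  'a' x 1 => "a1"
  'b' x 1 => "b1"
  'a' x 1 => "a1"
  'c' x 2 => "c2"
Compressed: "a1b1a1c1b1c1b1a1b1a1c2"
Compressed length: 22

22


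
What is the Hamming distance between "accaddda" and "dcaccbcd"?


Comparing "accaddda" and "dcaccbcd" position by position:
  Position 0: 'a' vs 'd' => differ
  Position 1: 'c' vs 'c' => same
  Position 2: 'c' vs 'a' => differ
  Position 3: 'a' vs 'c' => differ
  Position 4: 'd' vs 'c' => differ
  Position 5: 'd' vs 'b' => differ
  Position 6: 'd' vs 'c' => differ
  Position 7: 'a' vs 'd' => differ
Total differences (Hamming distance): 7

7


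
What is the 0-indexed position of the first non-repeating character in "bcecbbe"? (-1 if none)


Input: bcecbbe
Character frequencies:
  'b': 3
  'c': 2
  'e': 2
Scanning left to right for freq == 1:
  Position 0 ('b'): freq=3, skip
  Position 1 ('c'): freq=2, skip
  Position 2 ('e'): freq=2, skip
  Position 3 ('c'): freq=2, skip
  Position 4 ('b'): freq=3, skip
  Position 5 ('b'): freq=3, skip
  Position 6 ('e'): freq=2, skip
  No unique character found => answer = -1

-1


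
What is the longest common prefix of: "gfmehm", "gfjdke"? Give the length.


Words: gfmehm, gfjdke
  Position 0: all 'g' => match
  Position 1: all 'f' => match
  Position 2: ('m', 'j') => mismatch, stop
LCP = "gf" (length 2)

2


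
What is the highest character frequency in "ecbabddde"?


Input: ecbabddde
Character counts:
  'a': 1
  'b': 2
  'c': 1
  'd': 3
  'e': 2
Maximum frequency: 3

3


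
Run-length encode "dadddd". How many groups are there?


Input: dadddd
Scanning for consecutive runs:
  Group 1: 'd' x 1 (positions 0-0)
  Group 2: 'a' x 1 (positions 1-1)
  Group 3: 'd' x 4 (positions 2-5)
Total groups: 3

3


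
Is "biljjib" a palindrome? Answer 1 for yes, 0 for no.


Input: biljjib
Reversed: bijjlib
  Compare pos 0 ('b') with pos 6 ('b'): match
  Compare pos 1 ('i') with pos 5 ('i'): match
  Compare pos 2 ('l') with pos 4 ('j'): MISMATCH
Result: not a palindrome

0


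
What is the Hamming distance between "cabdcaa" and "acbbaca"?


Comparing "cabdcaa" and "acbbaca" position by position:
  Position 0: 'c' vs 'a' => differ
  Position 1: 'a' vs 'c' => differ
  Position 2: 'b' vs 'b' => same
  Position 3: 'd' vs 'b' => differ
  Position 4: 'c' vs 'a' => differ
  Position 5: 'a' vs 'c' => differ
  Position 6: 'a' vs 'a' => same
Total differences (Hamming distance): 5

5


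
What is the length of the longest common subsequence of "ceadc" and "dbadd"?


LCS of "ceadc" and "dbadd"
DP table:
           d    b    a    d    d
      0    0    0    0    0    0
  c   0    0    0    0    0    0
  e   0    0    0    0    0    0
  a   0    0    0    1    1    1
  d   0    1    1    1    2    2
  c   0    1    1    1    2    2
LCS length = dp[5][5] = 2

2


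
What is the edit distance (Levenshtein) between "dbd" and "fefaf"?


Computing edit distance: "dbd" -> "fefaf"
DP table:
           f    e    f    a    f
      0    1    2    3    4    5
  d   1    1    2    3    4    5
  b   2    2    2    3    4    5
  d   3    3    3    3    4    5
Edit distance = dp[3][5] = 5

5


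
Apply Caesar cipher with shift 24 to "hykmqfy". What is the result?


Caesar cipher: shift "hykmqfy" by 24
  'h' (pos 7) + 24 = pos 5 = 'f'
  'y' (pos 24) + 24 = pos 22 = 'w'
  'k' (pos 10) + 24 = pos 8 = 'i'
  'm' (pos 12) + 24 = pos 10 = 'k'
  'q' (pos 16) + 24 = pos 14 = 'o'
  'f' (pos 5) + 24 = pos 3 = 'd'
  'y' (pos 24) + 24 = pos 22 = 'w'
Result: fwikodw

fwikodw


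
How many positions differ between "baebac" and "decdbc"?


Comparing "baebac" and "decdbc" position by position:
  Position 0: 'b' vs 'd' => DIFFER
  Position 1: 'a' vs 'e' => DIFFER
  Position 2: 'e' vs 'c' => DIFFER
  Position 3: 'b' vs 'd' => DIFFER
  Position 4: 'a' vs 'b' => DIFFER
  Position 5: 'c' vs 'c' => same
Positions that differ: 5

5


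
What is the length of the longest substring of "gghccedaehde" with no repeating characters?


Input: "gghccedaehde"
Sliding window (track last position of each char):
  Position 0 ('g'): window [0,0] length 1 -- new best
  Position 1 ('g'): repeat (last at 0), move window start to 1
  Position 1 ('g'): window [1,1] length 1
  Position 2 ('h'): window [1,2] length 2 -- new best
  Position 3 ('c'): window [1,3] length 3 -- new best
  Position 4 ('c'): repeat (last at 3), move window start to 4
  Position 4 ('c'): window [4,4] length 1
  Position 5 ('e'): window [4,5] length 2
  Position 6 ('d'): window [4,6] length 3
  Position 7 ('a'): window [4,7] length 4 -- new best
  Position 8 ('e'): repeat (last at 5), move window start to 6
  Position 8 ('e'): window [6,8] length 3
  Position 9 ('h'): window [6,9] length 4
  Position 10 ('d'): repeat (last at 6), move window start to 7
  Position 10 ('d'): window [7,10] length 4
  Position 11 ('e'): repeat (last at 8), move window start to 9
  Position 11 ('e'): window [9,11] length 3
Longest substring with no repeats: "ceda" with length 4

4


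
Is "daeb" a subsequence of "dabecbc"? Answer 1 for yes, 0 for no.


Check if "daeb" is a subsequence of "dabecbc"
Greedy scan:
  Position 0 ('d'): matches sub[0] = 'd'
  Position 1 ('a'): matches sub[1] = 'a'
  Position 2 ('b'): no match needed
  Position 3 ('e'): matches sub[2] = 'e'
  Position 4 ('c'): no match needed
  Position 5 ('b'): matches sub[3] = 'b'
  Position 6 ('c'): no match needed
All 4 characters matched => is a subsequence

1


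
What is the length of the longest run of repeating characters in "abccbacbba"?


Input: "abccbacbba"
Scanning for longest run:
  Position 1 ('b'): new char, reset run to 1
  Position 2 ('c'): new char, reset run to 1
  Position 3 ('c'): continues run of 'c', length=2
  Position 4 ('b'): new char, reset run to 1
  Position 5 ('a'): new char, reset run to 1
  Position 6 ('c'): new char, reset run to 1
  Position 7 ('b'): new char, reset run to 1
  Position 8 ('b'): continues run of 'b', length=2
  Position 9 ('a'): new char, reset run to 1
Longest run: 'c' with length 2

2


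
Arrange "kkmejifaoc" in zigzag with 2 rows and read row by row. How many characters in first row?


Zigzag "kkmejifaoc" into 2 rows:
Placing characters:
  'k' => row 0
  'k' => row 1
  'm' => row 0
  'e' => row 1
  'j' => row 0
  'i' => row 1
  'f' => row 0
  'a' => row 1
  'o' => row 0
  'c' => row 1
Rows:
  Row 0: "kmjfo"
  Row 1: "keiac"
First row length: 5

5


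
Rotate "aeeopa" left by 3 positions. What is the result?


Input: "aeeopa", rotate left by 3
First 3 characters: "aee"
Remaining characters: "opa"
Concatenate remaining + first: "opa" + "aee" = "opaaee"

opaaee


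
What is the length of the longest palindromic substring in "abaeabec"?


Input: "abaeabec"
Checking substrings for palindromes:
  [1:6] "baeab" (len 5) => palindrome
  [0:3] "aba" (len 3) => palindrome
  [2:5] "aea" (len 3) => palindrome
Longest palindromic substring: "baeab" with length 5

5


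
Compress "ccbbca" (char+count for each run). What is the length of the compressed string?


Input: ccbbca
Runs:
  'c' x 2 => "c2"
  'b' x 2 => "b2"
  'c' x 1 => "c1"
  'a' x 1 => "a1"
Compressed: "c2b2c1a1"
Compressed length: 8

8


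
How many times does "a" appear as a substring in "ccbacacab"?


Searching for "a" in "ccbacacab"
Scanning each position:
  Position 0: "c" => no
  Position 1: "c" => no
  Position 2: "b" => no
  Position 3: "a" => MATCH
  Position 4: "c" => no
  Position 5: "a" => MATCH
  Position 6: "c" => no
  Position 7: "a" => MATCH
  Position 8: "b" => no
Total occurrences: 3

3


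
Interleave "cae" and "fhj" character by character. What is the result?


Interleaving "cae" and "fhj":
  Position 0: 'c' from first, 'f' from second => "cf"
  Position 1: 'a' from first, 'h' from second => "ah"
  Position 2: 'e' from first, 'j' from second => "ej"
Result: cfahej

cfahej


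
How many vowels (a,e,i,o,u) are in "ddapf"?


Input: ddapf
Checking each character:
  'd' at position 0: consonant
  'd' at position 1: consonant
  'a' at position 2: vowel (running total: 1)
  'p' at position 3: consonant
  'f' at position 4: consonant
Total vowels: 1

1


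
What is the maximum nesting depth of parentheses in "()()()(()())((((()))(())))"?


Input: "()()()(()())((((()))(())))"
Tracking depth:
  Position 0 '(': depth becomes 1
  Position 1 ')': depth becomes 0
  Position 2 '(': depth becomes 1
  Position 3 ')': depth becomes 0
  Position 4 '(': depth becomes 1
  Position 5 ')': depth becomes 0
  Position 6 '(': depth becomes 1
  Position 7 '(': depth becomes 2
  Position 8 ')': depth becomes 1
  Position 9 '(': depth becomes 2
  Position 10 ')': depth becomes 1
  Position 11 ')': depth becomes 0
  Position 12 '(': depth becomes 1
  Position 13 '(': depth becomes 2
  Position 14 '(': depth becomes 3
  Position 15 '(': depth becomes 4
  Position 16 '(': depth becomes 5
  Position 17 ')': depth becomes 4
  Position 18 ')': depth becomes 3
  Position 19 ')': depth becomes 2
  Position 20 '(': depth becomes 3
  Position 21 '(': depth becomes 4
  Position 22 ')': depth becomes 3
  Position 23 ')': depth becomes 2
  Position 24 ')': depth becomes 1
  Position 25 ')': depth becomes 0
Maximum depth reached: 5

5


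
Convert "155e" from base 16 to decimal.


Input: "155e" in base 16
Positional expansion:
  Digit '1' (value 1) x 16^3 = 4096
  Digit '5' (value 5) x 16^2 = 1280
  Digit '5' (value 5) x 16^1 = 80
  Digit 'e' (value 14) x 16^0 = 14
Sum = 5470

5470


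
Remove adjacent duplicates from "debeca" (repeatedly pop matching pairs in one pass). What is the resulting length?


Input: debeca
Stack-based adjacent duplicate removal:
  Read 'd': push. Stack: d
  Read 'e': push. Stack: de
  Read 'b': push. Stack: deb
  Read 'e': push. Stack: debe
  Read 'c': push. Stack: debec
  Read 'a': push. Stack: debeca
Final stack: "debeca" (length 6)

6


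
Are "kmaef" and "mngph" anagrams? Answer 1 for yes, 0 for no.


Strings: "kmaef", "mngph"
Sorted first:  aefkm
Sorted second: ghmnp
Differ at position 0: 'a' vs 'g' => not anagrams

0


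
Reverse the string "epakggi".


Input: epakggi
Reading characters right to left:
  Position 6: 'i'
  Position 5: 'g'
  Position 4: 'g'
  Position 3: 'k'
  Position 2: 'a'
  Position 1: 'p'
  Position 0: 'e'
Reversed: iggkape

iggkape


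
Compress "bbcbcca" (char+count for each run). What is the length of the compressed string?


Input: bbcbcca
Runs:
  'b' x 2 => "b2"
  'c' x 1 => "c1"
  'b' x 1 => "b1"
  'c' x 2 => "c2"
  'a' x 1 => "a1"
Compressed: "b2c1b1c2a1"
Compressed length: 10

10


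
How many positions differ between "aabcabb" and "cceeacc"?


Comparing "aabcabb" and "cceeacc" position by position:
  Position 0: 'a' vs 'c' => DIFFER
  Position 1: 'a' vs 'c' => DIFFER
  Position 2: 'b' vs 'e' => DIFFER
  Position 3: 'c' vs 'e' => DIFFER
  Position 4: 'a' vs 'a' => same
  Position 5: 'b' vs 'c' => DIFFER
  Position 6: 'b' vs 'c' => DIFFER
Positions that differ: 6

6


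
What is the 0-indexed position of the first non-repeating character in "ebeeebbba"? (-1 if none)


Input: ebeeebbba
Character frequencies:
  'a': 1
  'b': 4
  'e': 4
Scanning left to right for freq == 1:
  Position 0 ('e'): freq=4, skip
  Position 1 ('b'): freq=4, skip
  Position 2 ('e'): freq=4, skip
  Position 3 ('e'): freq=4, skip
  Position 4 ('e'): freq=4, skip
  Position 5 ('b'): freq=4, skip
  Position 6 ('b'): freq=4, skip
  Position 7 ('b'): freq=4, skip
  Position 8 ('a'): unique! => answer = 8

8


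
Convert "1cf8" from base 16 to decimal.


Input: "1cf8" in base 16
Positional expansion:
  Digit '1' (value 1) x 16^3 = 4096
  Digit 'c' (value 12) x 16^2 = 3072
  Digit 'f' (value 15) x 16^1 = 240
  Digit '8' (value 8) x 16^0 = 8
Sum = 7416

7416


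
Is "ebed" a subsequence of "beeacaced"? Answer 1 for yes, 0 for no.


Check if "ebed" is a subsequence of "beeacaced"
Greedy scan:
  Position 0 ('b'): no match needed
  Position 1 ('e'): matches sub[0] = 'e'
  Position 2 ('e'): no match needed
  Position 3 ('a'): no match needed
  Position 4 ('c'): no match needed
  Position 5 ('a'): no match needed
  Position 6 ('c'): no match needed
  Position 7 ('e'): no match needed
  Position 8 ('d'): no match needed
Only matched 1/4 characters => not a subsequence

0


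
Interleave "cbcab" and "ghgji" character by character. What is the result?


Interleaving "cbcab" and "ghgji":
  Position 0: 'c' from first, 'g' from second => "cg"
  Position 1: 'b' from first, 'h' from second => "bh"
  Position 2: 'c' from first, 'g' from second => "cg"
  Position 3: 'a' from first, 'j' from second => "aj"
  Position 4: 'b' from first, 'i' from second => "bi"
Result: cgbhcgajbi

cgbhcgajbi


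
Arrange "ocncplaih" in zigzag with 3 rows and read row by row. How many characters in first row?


Zigzag "ocncplaih" into 3 rows:
Placing characters:
  'o' => row 0
  'c' => row 1
  'n' => row 2
  'c' => row 1
  'p' => row 0
  'l' => row 1
  'a' => row 2
  'i' => row 1
  'h' => row 0
Rows:
  Row 0: "oph"
  Row 1: "ccli"
  Row 2: "na"
First row length: 3

3


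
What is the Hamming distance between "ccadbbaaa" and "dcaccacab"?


Comparing "ccadbbaaa" and "dcaccacab" position by position:
  Position 0: 'c' vs 'd' => differ
  Position 1: 'c' vs 'c' => same
  Position 2: 'a' vs 'a' => same
  Position 3: 'd' vs 'c' => differ
  Position 4: 'b' vs 'c' => differ
  Position 5: 'b' vs 'a' => differ
  Position 6: 'a' vs 'c' => differ
  Position 7: 'a' vs 'a' => same
  Position 8: 'a' vs 'b' => differ
Total differences (Hamming distance): 6

6


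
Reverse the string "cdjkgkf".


Input: cdjkgkf
Reading characters right to left:
  Position 6: 'f'
  Position 5: 'k'
  Position 4: 'g'
  Position 3: 'k'
  Position 2: 'j'
  Position 1: 'd'
  Position 0: 'c'
Reversed: fkgkjdc

fkgkjdc


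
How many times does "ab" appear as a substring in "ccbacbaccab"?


Searching for "ab" in "ccbacbaccab"
Scanning each position:
  Position 0: "cc" => no
  Position 1: "cb" => no
  Position 2: "ba" => no
  Position 3: "ac" => no
  Position 4: "cb" => no
  Position 5: "ba" => no
  Position 6: "ac" => no
  Position 7: "cc" => no
  Position 8: "ca" => no
  Position 9: "ab" => MATCH
Total occurrences: 1

1


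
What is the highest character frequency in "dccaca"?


Input: dccaca
Character counts:
  'a': 2
  'c': 3
  'd': 1
Maximum frequency: 3

3


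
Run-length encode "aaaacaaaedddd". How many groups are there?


Input: aaaacaaaedddd
Scanning for consecutive runs:
  Group 1: 'a' x 4 (positions 0-3)
  Group 2: 'c' x 1 (positions 4-4)
  Group 3: 'a' x 3 (positions 5-7)
  Group 4: 'e' x 1 (positions 8-8)
  Group 5: 'd' x 4 (positions 9-12)
Total groups: 5

5


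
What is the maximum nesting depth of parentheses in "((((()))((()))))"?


Input: "((((()))((()))))"
Tracking depth:
  Position 0 '(': depth becomes 1
  Position 1 '(': depth becomes 2
  Position 2 '(': depth becomes 3
  Position 3 '(': depth becomes 4
  Position 4 '(': depth becomes 5
  Position 5 ')': depth becomes 4
  Position 6 ')': depth becomes 3
  Position 7 ')': depth becomes 2
  Position 8 '(': depth becomes 3
  Position 9 '(': depth becomes 4
  Position 10 '(': depth becomes 5
  Position 11 ')': depth becomes 4
  Position 12 ')': depth becomes 3
  Position 13 ')': depth becomes 2
  Position 14 ')': depth becomes 1
  Position 15 ')': depth becomes 0
Maximum depth reached: 5

5


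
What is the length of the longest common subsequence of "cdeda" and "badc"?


LCS of "cdeda" and "badc"
DP table:
           b    a    d    c
      0    0    0    0    0
  c   0    0    0    0    1
  d   0    0    0    1    1
  e   0    0    0    1    1
  d   0    0    0    1    1
  a   0    0    1    1    1
LCS length = dp[5][4] = 1

1


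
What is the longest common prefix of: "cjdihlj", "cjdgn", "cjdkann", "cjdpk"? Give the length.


Words: cjdihlj, cjdgn, cjdkann, cjdpk
  Position 0: all 'c' => match
  Position 1: all 'j' => match
  Position 2: all 'd' => match
  Position 3: ('i', 'g', 'k', 'p') => mismatch, stop
LCP = "cjd" (length 3)

3


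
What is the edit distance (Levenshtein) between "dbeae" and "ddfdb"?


Computing edit distance: "dbeae" -> "ddfdb"
DP table:
           d    d    f    d    b
      0    1    2    3    4    5
  d   1    0    1    2    3    4
  b   2    1    1    2    3    3
  e   3    2    2    2    3    4
  a   4    3    3    3    3    4
  e   5    4    4    4    4    4
Edit distance = dp[5][5] = 4

4


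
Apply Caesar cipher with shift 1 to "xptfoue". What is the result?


Caesar cipher: shift "xptfoue" by 1
  'x' (pos 23) + 1 = pos 24 = 'y'
  'p' (pos 15) + 1 = pos 16 = 'q'
  't' (pos 19) + 1 = pos 20 = 'u'
  'f' (pos 5) + 1 = pos 6 = 'g'
  'o' (pos 14) + 1 = pos 15 = 'p'
  'u' (pos 20) + 1 = pos 21 = 'v'
  'e' (pos 4) + 1 = pos 5 = 'f'
Result: yqugpvf

yqugpvf


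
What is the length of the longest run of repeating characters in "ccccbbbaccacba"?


Input: "ccccbbbaccacba"
Scanning for longest run:
  Position 1 ('c'): continues run of 'c', length=2
  Position 2 ('c'): continues run of 'c', length=3
  Position 3 ('c'): continues run of 'c', length=4
  Position 4 ('b'): new char, reset run to 1
  Position 5 ('b'): continues run of 'b', length=2
  Position 6 ('b'): continues run of 'b', length=3
  Position 7 ('a'): new char, reset run to 1
  Position 8 ('c'): new char, reset run to 1
  Position 9 ('c'): continues run of 'c', length=2
  Position 10 ('a'): new char, reset run to 1
  Position 11 ('c'): new char, reset run to 1
  Position 12 ('b'): new char, reset run to 1
  Position 13 ('a'): new char, reset run to 1
Longest run: 'c' with length 4

4


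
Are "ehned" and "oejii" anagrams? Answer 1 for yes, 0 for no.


Strings: "ehned", "oejii"
Sorted first:  deehn
Sorted second: eiijo
Differ at position 0: 'd' vs 'e' => not anagrams

0


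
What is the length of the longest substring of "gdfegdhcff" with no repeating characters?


Input: "gdfegdhcff"
Sliding window (track last position of each char):
  Position 0 ('g'): window [0,0] length 1 -- new best
  Position 1 ('d'): window [0,1] length 2 -- new best
  Position 2 ('f'): window [0,2] length 3 -- new best
  Position 3 ('e'): window [0,3] length 4 -- new best
  Position 4 ('g'): repeat (last at 0), move window start to 1
  Position 4 ('g'): window [1,4] length 4
  Position 5 ('d'): repeat (last at 1), move window start to 2
  Position 5 ('d'): window [2,5] length 4
  Position 6 ('h'): window [2,6] length 5 -- new best
  Position 7 ('c'): window [2,7] length 6 -- new best
  Position 8 ('f'): repeat (last at 2), move window start to 3
  Position 8 ('f'): window [3,8] length 6
  Position 9 ('f'): repeat (last at 8), move window start to 9
  Position 9 ('f'): window [9,9] length 1
Longest substring with no repeats: "fegdhc" with length 6

6


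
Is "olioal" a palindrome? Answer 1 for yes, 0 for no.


Input: olioal
Reversed: laoilo
  Compare pos 0 ('o') with pos 5 ('l'): MISMATCH
  Compare pos 1 ('l') with pos 4 ('a'): MISMATCH
  Compare pos 2 ('i') with pos 3 ('o'): MISMATCH
Result: not a palindrome

0


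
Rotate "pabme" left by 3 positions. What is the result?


Input: "pabme", rotate left by 3
First 3 characters: "pab"
Remaining characters: "me"
Concatenate remaining + first: "me" + "pab" = "mepab"

mepab


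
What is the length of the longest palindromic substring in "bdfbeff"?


Input: "bdfbeff"
Checking substrings for palindromes:
  [5:7] "ff" (len 2) => palindrome
Longest palindromic substring: "ff" with length 2

2


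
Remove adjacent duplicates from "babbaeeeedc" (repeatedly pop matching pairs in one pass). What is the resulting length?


Input: babbaeeeedc
Stack-based adjacent duplicate removal:
  Read 'b': push. Stack: b
  Read 'a': push. Stack: ba
  Read 'b': push. Stack: bab
  Read 'b': matches stack top 'b' => pop. Stack: ba
  Read 'a': matches stack top 'a' => pop. Stack: b
  Read 'e': push. Stack: be
  Read 'e': matches stack top 'e' => pop. Stack: b
  Read 'e': push. Stack: be
  Read 'e': matches stack top 'e' => pop. Stack: b
  Read 'd': push. Stack: bd
  Read 'c': push. Stack: bdc
Final stack: "bdc" (length 3)

3


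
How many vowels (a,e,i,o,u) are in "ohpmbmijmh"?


Input: ohpmbmijmh
Checking each character:
  'o' at position 0: vowel (running total: 1)
  'h' at position 1: consonant
  'p' at position 2: consonant
  'm' at position 3: consonant
  'b' at position 4: consonant
  'm' at position 5: consonant
  'i' at position 6: vowel (running total: 2)
  'j' at position 7: consonant
  'm' at position 8: consonant
  'h' at position 9: consonant
Total vowels: 2

2


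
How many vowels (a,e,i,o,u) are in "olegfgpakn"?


Input: olegfgpakn
Checking each character:
  'o' at position 0: vowel (running total: 1)
  'l' at position 1: consonant
  'e' at position 2: vowel (running total: 2)
  'g' at position 3: consonant
  'f' at position 4: consonant
  'g' at position 5: consonant
  'p' at position 6: consonant
  'a' at position 7: vowel (running total: 3)
  'k' at position 8: consonant
  'n' at position 9: consonant
Total vowels: 3

3


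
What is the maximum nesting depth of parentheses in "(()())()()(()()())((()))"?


Input: "(()())()()(()()())((()))"
Tracking depth:
  Position 0 '(': depth becomes 1
  Position 1 '(': depth becomes 2
  Position 2 ')': depth becomes 1
  Position 3 '(': depth becomes 2
  Position 4 ')': depth becomes 1
  Position 5 ')': depth becomes 0
  Position 6 '(': depth becomes 1
  Position 7 ')': depth becomes 0
  Position 8 '(': depth becomes 1
  Position 9 ')': depth becomes 0
  Position 10 '(': depth becomes 1
  Position 11 '(': depth becomes 2
  Position 12 ')': depth becomes 1
  Position 13 '(': depth becomes 2
  Position 14 ')': depth becomes 1
  Position 15 '(': depth becomes 2
  Position 16 ')': depth becomes 1
  Position 17 ')': depth becomes 0
  Position 18 '(': depth becomes 1
  Position 19 '(': depth becomes 2
  Position 20 '(': depth becomes 3
  Position 21 ')': depth becomes 2
  Position 22 ')': depth becomes 1
  Position 23 ')': depth becomes 0
Maximum depth reached: 3

3


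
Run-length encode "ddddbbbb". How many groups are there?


Input: ddddbbbb
Scanning for consecutive runs:
  Group 1: 'd' x 4 (positions 0-3)
  Group 2: 'b' x 4 (positions 4-7)
Total groups: 2

2


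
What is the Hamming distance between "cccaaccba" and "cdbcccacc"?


Comparing "cccaaccba" and "cdbcccacc" position by position:
  Position 0: 'c' vs 'c' => same
  Position 1: 'c' vs 'd' => differ
  Position 2: 'c' vs 'b' => differ
  Position 3: 'a' vs 'c' => differ
  Position 4: 'a' vs 'c' => differ
  Position 5: 'c' vs 'c' => same
  Position 6: 'c' vs 'a' => differ
  Position 7: 'b' vs 'c' => differ
  Position 8: 'a' vs 'c' => differ
Total differences (Hamming distance): 7

7


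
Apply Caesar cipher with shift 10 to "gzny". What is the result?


Caesar cipher: shift "gzny" by 10
  'g' (pos 6) + 10 = pos 16 = 'q'
  'z' (pos 25) + 10 = pos 9 = 'j'
  'n' (pos 13) + 10 = pos 23 = 'x'
  'y' (pos 24) + 10 = pos 8 = 'i'
Result: qjxi

qjxi


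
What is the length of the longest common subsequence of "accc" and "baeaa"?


LCS of "accc" and "baeaa"
DP table:
           b    a    e    a    a
      0    0    0    0    0    0
  a   0    0    1    1    1    1
  c   0    0    1    1    1    1
  c   0    0    1    1    1    1
  c   0    0    1    1    1    1
LCS length = dp[4][5] = 1

1


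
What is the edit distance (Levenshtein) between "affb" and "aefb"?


Computing edit distance: "affb" -> "aefb"
DP table:
           a    e    f    b
      0    1    2    3    4
  a   1    0    1    2    3
  f   2    1    1    1    2
  f   3    2    2    1    2
  b   4    3    3    2    1
Edit distance = dp[4][4] = 1

1


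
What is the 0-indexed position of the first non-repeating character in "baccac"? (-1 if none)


Input: baccac
Character frequencies:
  'a': 2
  'b': 1
  'c': 3
Scanning left to right for freq == 1:
  Position 0 ('b'): unique! => answer = 0

0


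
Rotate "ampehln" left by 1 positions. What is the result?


Input: "ampehln", rotate left by 1
First 1 characters: "a"
Remaining characters: "mpehln"
Concatenate remaining + first: "mpehln" + "a" = "mpehlna"

mpehlna


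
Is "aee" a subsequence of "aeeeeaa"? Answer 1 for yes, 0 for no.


Check if "aee" is a subsequence of "aeeeeaa"
Greedy scan:
  Position 0 ('a'): matches sub[0] = 'a'
  Position 1 ('e'): matches sub[1] = 'e'
  Position 2 ('e'): matches sub[2] = 'e'
  Position 3 ('e'): no match needed
  Position 4 ('e'): no match needed
  Position 5 ('a'): no match needed
  Position 6 ('a'): no match needed
All 3 characters matched => is a subsequence

1


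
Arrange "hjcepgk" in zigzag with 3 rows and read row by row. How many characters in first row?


Zigzag "hjcepgk" into 3 rows:
Placing characters:
  'h' => row 0
  'j' => row 1
  'c' => row 2
  'e' => row 1
  'p' => row 0
  'g' => row 1
  'k' => row 2
Rows:
  Row 0: "hp"
  Row 1: "jeg"
  Row 2: "ck"
First row length: 2

2


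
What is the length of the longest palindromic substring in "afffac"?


Input: "afffac"
Checking substrings for palindromes:
  [0:5] "afffa" (len 5) => palindrome
  [1:4] "fff" (len 3) => palindrome
  [1:3] "ff" (len 2) => palindrome
  [2:4] "ff" (len 2) => palindrome
Longest palindromic substring: "afffa" with length 5

5


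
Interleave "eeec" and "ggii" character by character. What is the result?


Interleaving "eeec" and "ggii":
  Position 0: 'e' from first, 'g' from second => "eg"
  Position 1: 'e' from first, 'g' from second => "eg"
  Position 2: 'e' from first, 'i' from second => "ei"
  Position 3: 'c' from first, 'i' from second => "ci"
Result: egegeici

egegeici


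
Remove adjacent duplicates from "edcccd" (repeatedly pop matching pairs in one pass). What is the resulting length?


Input: edcccd
Stack-based adjacent duplicate removal:
  Read 'e': push. Stack: e
  Read 'd': push. Stack: ed
  Read 'c': push. Stack: edc
  Read 'c': matches stack top 'c' => pop. Stack: ed
  Read 'c': push. Stack: edc
  Read 'd': push. Stack: edcd
Final stack: "edcd" (length 4)

4


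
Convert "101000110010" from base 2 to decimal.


Input: "101000110010" in base 2
Positional expansion:
  Digit '1' (value 1) x 2^11 = 2048
  Digit '0' (value 0) x 2^10 = 0
  Digit '1' (value 1) x 2^9 = 512
  Digit '0' (value 0) x 2^8 = 0
  Digit '0' (value 0) x 2^7 = 0
  Digit '0' (value 0) x 2^6 = 0
  Digit '1' (value 1) x 2^5 = 32
  Digit '1' (value 1) x 2^4 = 16
  Digit '0' (value 0) x 2^3 = 0
  Digit '0' (value 0) x 2^2 = 0
  Digit '1' (value 1) x 2^1 = 2
  Digit '0' (value 0) x 2^0 = 0
Sum = 2610

2610


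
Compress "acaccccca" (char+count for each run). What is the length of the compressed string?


Input: acaccccca
Runs:
  'a' x 1 => "a1"
  'c' x 1 => "c1"
  'a' x 1 => "a1"
  'c' x 5 => "c5"
  'a' x 1 => "a1"
Compressed: "a1c1a1c5a1"
Compressed length: 10

10


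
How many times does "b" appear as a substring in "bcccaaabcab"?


Searching for "b" in "bcccaaabcab"
Scanning each position:
  Position 0: "b" => MATCH
  Position 1: "c" => no
  Position 2: "c" => no
  Position 3: "c" => no
  Position 4: "a" => no
  Position 5: "a" => no
  Position 6: "a" => no
  Position 7: "b" => MATCH
  Position 8: "c" => no
  Position 9: "a" => no
  Position 10: "b" => MATCH
Total occurrences: 3

3


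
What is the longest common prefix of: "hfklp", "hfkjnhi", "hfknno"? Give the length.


Words: hfklp, hfkjnhi, hfknno
  Position 0: all 'h' => match
  Position 1: all 'f' => match
  Position 2: all 'k' => match
  Position 3: ('l', 'j', 'n') => mismatch, stop
LCP = "hfk" (length 3)

3


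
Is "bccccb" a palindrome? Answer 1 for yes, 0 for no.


Input: bccccb
Reversed: bccccb
  Compare pos 0 ('b') with pos 5 ('b'): match
  Compare pos 1 ('c') with pos 4 ('c'): match
  Compare pos 2 ('c') with pos 3 ('c'): match
Result: palindrome

1


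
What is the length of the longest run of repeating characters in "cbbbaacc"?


Input: "cbbbaacc"
Scanning for longest run:
  Position 1 ('b'): new char, reset run to 1
  Position 2 ('b'): continues run of 'b', length=2
  Position 3 ('b'): continues run of 'b', length=3
  Position 4 ('a'): new char, reset run to 1
  Position 5 ('a'): continues run of 'a', length=2
  Position 6 ('c'): new char, reset run to 1
  Position 7 ('c'): continues run of 'c', length=2
Longest run: 'b' with length 3

3


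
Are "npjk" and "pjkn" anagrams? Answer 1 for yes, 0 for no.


Strings: "npjk", "pjkn"
Sorted first:  jknp
Sorted second: jknp
Sorted forms match => anagrams

1


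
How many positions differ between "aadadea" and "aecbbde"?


Comparing "aadadea" and "aecbbde" position by position:
  Position 0: 'a' vs 'a' => same
  Position 1: 'a' vs 'e' => DIFFER
  Position 2: 'd' vs 'c' => DIFFER
  Position 3: 'a' vs 'b' => DIFFER
  Position 4: 'd' vs 'b' => DIFFER
  Position 5: 'e' vs 'd' => DIFFER
  Position 6: 'a' vs 'e' => DIFFER
Positions that differ: 6

6


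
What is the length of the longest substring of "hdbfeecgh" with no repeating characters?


Input: "hdbfeecgh"
Sliding window (track last position of each char):
  Position 0 ('h'): window [0,0] length 1 -- new best
  Position 1 ('d'): window [0,1] length 2 -- new best
  Position 2 ('b'): window [0,2] length 3 -- new best
  Position 3 ('f'): window [0,3] length 4 -- new best
  Position 4 ('e'): window [0,4] length 5 -- new best
  Position 5 ('e'): repeat (last at 4), move window start to 5
  Position 5 ('e'): window [5,5] length 1
  Position 6 ('c'): window [5,6] length 2
  Position 7 ('g'): window [5,7] length 3
  Position 8 ('h'): window [5,8] length 4
Longest substring with no repeats: "hdbfe" with length 5

5


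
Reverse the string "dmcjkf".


Input: dmcjkf
Reading characters right to left:
  Position 5: 'f'
  Position 4: 'k'
  Position 3: 'j'
  Position 2: 'c'
  Position 1: 'm'
  Position 0: 'd'
Reversed: fkjcmd

fkjcmd


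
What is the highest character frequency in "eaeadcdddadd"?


Input: eaeadcdddadd
Character counts:
  'a': 3
  'c': 1
  'd': 6
  'e': 2
Maximum frequency: 6

6


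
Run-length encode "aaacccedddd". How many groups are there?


Input: aaacccedddd
Scanning for consecutive runs:
  Group 1: 'a' x 3 (positions 0-2)
  Group 2: 'c' x 3 (positions 3-5)
  Group 3: 'e' x 1 (positions 6-6)
  Group 4: 'd' x 4 (positions 7-10)
Total groups: 4

4


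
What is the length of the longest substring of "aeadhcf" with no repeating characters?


Input: "aeadhcf"
Sliding window (track last position of each char):
  Position 0 ('a'): window [0,0] length 1 -- new best
  Position 1 ('e'): window [0,1] length 2 -- new best
  Position 2 ('a'): repeat (last at 0), move window start to 1
  Position 2 ('a'): window [1,2] length 2
  Position 3 ('d'): window [1,3] length 3 -- new best
  Position 4 ('h'): window [1,4] length 4 -- new best
  Position 5 ('c'): window [1,5] length 5 -- new best
  Position 6 ('f'): window [1,6] length 6 -- new best
Longest substring with no repeats: "eadhcf" with length 6

6


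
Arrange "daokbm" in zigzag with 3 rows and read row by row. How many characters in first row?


Zigzag "daokbm" into 3 rows:
Placing characters:
  'd' => row 0
  'a' => row 1
  'o' => row 2
  'k' => row 1
  'b' => row 0
  'm' => row 1
Rows:
  Row 0: "db"
  Row 1: "akm"
  Row 2: "o"
First row length: 2

2
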